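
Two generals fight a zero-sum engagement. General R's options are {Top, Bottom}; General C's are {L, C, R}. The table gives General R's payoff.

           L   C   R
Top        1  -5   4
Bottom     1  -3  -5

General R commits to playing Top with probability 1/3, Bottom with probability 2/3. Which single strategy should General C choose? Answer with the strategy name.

If General C plays L, General R's expected payoff is (1/3)·1 + (2/3)·1 = 1.
If General C plays C, General R's expected payoff is (1/3)·(-5) + (2/3)·(-3) = -11/3.
If General C plays R, General R's expected payoff is (1/3)·4 + (2/3)·(-5) = -2.
General C minimizes General R's payoff; the smallest is -11/3, so the best response is C.

C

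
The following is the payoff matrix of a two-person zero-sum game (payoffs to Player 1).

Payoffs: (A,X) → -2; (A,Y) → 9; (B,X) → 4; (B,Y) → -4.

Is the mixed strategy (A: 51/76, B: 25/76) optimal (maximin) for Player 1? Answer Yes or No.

No

Against X this mix gives (51/76)·(-2) + (25/76)·4 = -1/38.
Against Y this mix gives (51/76)·9 + (25/76)·(-4) = 359/76.
Player 2 will play X, holding Player 1 to -1/38. Shifting weight toward the row that does better against X would raise this floor (the equalizing mix achieves 28/19 against both X and Y), so the proposed strategy is not optimal.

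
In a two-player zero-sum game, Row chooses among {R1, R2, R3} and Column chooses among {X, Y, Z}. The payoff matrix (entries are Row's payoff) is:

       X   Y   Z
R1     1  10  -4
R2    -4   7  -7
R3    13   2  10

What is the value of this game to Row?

54/11

Row minima: R1 → -4, R2 → -7, R3 → 2; maximin = 2.
Column maxima: X → 13, Y → 10, Z → 10; minimax = 10.
2 ≠ 10, so there is no saddle point; optimal play is mixed.
R2 is strictly dominated by R1, so Row never plays it.
X is strictly dominated by Z (it gives Row strictly more in every row), so Column never plays it.
On the remaining 2×2 (R1, R3 vs Y, Z):
Let Row play R1 with probability p. Expected payoff against Y: 10p + 2(1−p) = 8p + 2; against Z: (-4)p + 10(1−p) = −14p + 10.
Setting these equal: 8p + 2 = −14p + 10 ⇒ 22p = 8 ⇒ p = 4/11, and the value is (8)·(4/11) + 2 = 54/11.
For Column: with q = P(Y), equating R1's and R3's payoffs gives 14q − 4 = −8q + 10 ⇒ q = 7/11.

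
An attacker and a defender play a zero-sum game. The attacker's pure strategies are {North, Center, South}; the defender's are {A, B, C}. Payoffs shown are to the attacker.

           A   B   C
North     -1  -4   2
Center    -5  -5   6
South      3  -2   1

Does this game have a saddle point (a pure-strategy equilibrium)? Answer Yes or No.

Yes

Row minima: North → -4, Center → -5, South → -2; maximin = -2.
Column maxima: A → 3, B → -2, C → 6; minimax = -2.
maximin = minimax = -2, so a saddle point exists.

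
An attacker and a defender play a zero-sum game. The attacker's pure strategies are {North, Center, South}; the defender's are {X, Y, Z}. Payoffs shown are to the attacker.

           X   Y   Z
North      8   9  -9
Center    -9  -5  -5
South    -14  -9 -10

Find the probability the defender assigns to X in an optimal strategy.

Row minima: North → -9, Center → -9, South → -14; maximin = -9.
Column maxima: X → 8, Y → 9, Z → -5; minimax = -5.
-9 ≠ -5, so there is no saddle point; optimal play is mixed.
South is strictly dominated by North, so the attacker never plays it.
Y is strictly dominated by X (it gives the attacker strictly more in every row), so the defender never plays it.
On the remaining 2×2 (North, Center vs X, Z):
Let the attacker play North with probability p. Expected payoff against X: 8p + (-9)(1−p) = 17p − 9; against Z: (-9)p + (-5)(1−p) = −4p − 5.
Setting these equal: 17p − 9 = −4p − 5 ⇒ 21p = 4 ⇒ p = 4/21, and the value is (17)·(4/21) − 9 = -121/21.
For the defender: with q = P(X), equating North's and Center's payoffs gives 17q − 9 = −4q − 5 ⇒ q = 4/21.

4/21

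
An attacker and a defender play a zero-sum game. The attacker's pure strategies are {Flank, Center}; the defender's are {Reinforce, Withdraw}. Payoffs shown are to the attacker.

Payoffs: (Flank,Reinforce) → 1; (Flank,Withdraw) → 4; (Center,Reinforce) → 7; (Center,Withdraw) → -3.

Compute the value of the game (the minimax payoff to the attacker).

Row minima: Flank → 1, Center → -3; maximin = 1.
Column maxima: Reinforce → 7, Withdraw → 4; minimax = 4.
1 ≠ 4, so there is no saddle point; optimal play is mixed.
Let the attacker play Flank with probability p. Expected payoff against Reinforce: 1p + 7(1−p) = −6p + 7; against Withdraw: 4p + (-3)(1−p) = 7p − 3.
Setting these equal: −6p + 7 = 7p − 3 ⇒ −13p = -10 ⇒ p = 10/13, and the value is (-6)·(10/13) + 7 = 31/13.
For the defender: with q = P(Reinforce), equating Flank's and Center's payoffs gives −3q + 4 = 10q − 3 ⇒ q = 7/13.

31/13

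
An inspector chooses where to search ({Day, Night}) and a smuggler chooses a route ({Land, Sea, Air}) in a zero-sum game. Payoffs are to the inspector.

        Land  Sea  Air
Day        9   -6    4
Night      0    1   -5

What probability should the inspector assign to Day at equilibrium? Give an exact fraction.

Row minima: Day → -6, Night → -5; maximin = -5.
Column maxima: Land → 9, Sea → 1, Air → 4; minimax = 1.
-5 ≠ 1, so there is no saddle point; optimal play is mixed.
Land is strictly dominated by Air (it gives the inspector strictly more in every row), so the smuggler never plays it.
On the remaining 2×2 (Day, Night vs Sea, Air):
Let the inspector play Day with probability p. Expected payoff against Sea: (-6)p + 1(1−p) = −7p + 1; against Air: 4p + (-5)(1−p) = 9p − 5.
Setting these equal: −7p + 1 = 9p − 5 ⇒ −16p = -6 ⇒ p = 3/8, and the value is (-7)·(3/8) + 1 = -13/8.
For the smuggler: with q = P(Sea), equating Day's and Night's payoffs gives −10q + 4 = 6q − 5 ⇒ q = 9/16.

3/8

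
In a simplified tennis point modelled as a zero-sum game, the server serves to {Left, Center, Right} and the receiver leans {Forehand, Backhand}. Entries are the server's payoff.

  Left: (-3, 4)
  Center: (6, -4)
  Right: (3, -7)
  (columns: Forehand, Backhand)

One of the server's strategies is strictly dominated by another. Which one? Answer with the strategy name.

Center gives a strictly higher payoff than Right against every column: 6 > 3, -4 > -7.
So Right is strictly dominated and the server never plays it.

Right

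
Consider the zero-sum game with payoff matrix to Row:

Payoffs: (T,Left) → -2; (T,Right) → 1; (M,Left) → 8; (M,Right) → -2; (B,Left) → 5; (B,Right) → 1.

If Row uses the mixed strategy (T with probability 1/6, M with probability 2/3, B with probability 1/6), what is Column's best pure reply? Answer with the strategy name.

Right

If Column plays Left, Row's expected payoff is (1/6)·(-2) + (2/3)·8 + (1/6)·5 = 35/6.
If Column plays Right, Row's expected payoff is (1/6)·1 + (2/3)·(-2) + (1/6)·1 = -1.
Column minimizes Row's payoff; the smallest is -1, so the best response is Right.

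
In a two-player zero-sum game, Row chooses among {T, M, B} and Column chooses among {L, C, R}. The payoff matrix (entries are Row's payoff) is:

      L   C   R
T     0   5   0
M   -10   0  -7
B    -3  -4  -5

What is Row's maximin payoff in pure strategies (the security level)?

Row minima: T → 0, M → -10, B → -5.
The best of these is 0.

0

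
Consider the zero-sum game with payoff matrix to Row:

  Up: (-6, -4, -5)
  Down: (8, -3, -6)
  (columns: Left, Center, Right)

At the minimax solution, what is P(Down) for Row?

1/15

Row minima: Up → -6, Down → -6; maximin = -6.
Column maxima: Left → 8, Center → -3, Right → -5; minimax = -5.
-6 ≠ -5, so there is no saddle point; optimal play is mixed.
Center is strictly dominated by Right (it gives Row strictly more in every row), so Column never plays it.
On the remaining 2×2 (Up, Down vs Left, Right):
Let Row play Up with probability p. Expected payoff against Left: (-6)p + 8(1−p) = −14p + 8; against Right: (-5)p + (-6)(1−p) = p − 6.
Setting these equal: −14p + 8 = p − 6 ⇒ −15p = -14 ⇒ p = 14/15, and the value is (-14)·(14/15) + 8 = -76/15.
For Column: with q = P(Left), equating Up's and Down's payoffs gives −q − 5 = 14q − 6 ⇒ q = 1/15.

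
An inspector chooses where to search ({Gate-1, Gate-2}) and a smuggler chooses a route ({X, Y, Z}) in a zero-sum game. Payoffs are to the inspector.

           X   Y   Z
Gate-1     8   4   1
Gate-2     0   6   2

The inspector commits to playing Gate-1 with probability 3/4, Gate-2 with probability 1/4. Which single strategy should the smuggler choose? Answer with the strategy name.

Z

If the smuggler plays X, the inspector's expected payoff is (3/4)·8 + (1/4)·0 = 6.
If the smuggler plays Y, the inspector's expected payoff is (3/4)·4 + (1/4)·6 = 9/2.
If the smuggler plays Z, the inspector's expected payoff is (3/4)·1 + (1/4)·2 = 5/4.
The smuggler minimizes the inspector's payoff; the smallest is 5/4, so the best response is Z.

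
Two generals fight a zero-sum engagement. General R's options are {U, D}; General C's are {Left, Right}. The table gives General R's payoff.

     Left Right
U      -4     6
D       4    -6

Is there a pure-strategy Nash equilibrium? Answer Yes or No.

Row minima: U → -4, D → -6; maximin = -4.
Column maxima: Left → 4, Right → 6; minimax = 4.
-4 ≠ 4, so no pure-strategy equilibrium exists.

No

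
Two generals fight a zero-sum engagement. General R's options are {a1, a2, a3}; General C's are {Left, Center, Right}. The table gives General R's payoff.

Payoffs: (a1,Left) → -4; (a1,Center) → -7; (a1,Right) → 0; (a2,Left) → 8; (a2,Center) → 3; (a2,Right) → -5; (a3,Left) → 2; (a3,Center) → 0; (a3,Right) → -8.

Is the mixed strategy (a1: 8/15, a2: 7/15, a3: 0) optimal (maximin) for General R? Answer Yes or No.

Against Left this mix gives (8/15)·(-4) + (7/15)·8 = 8/5.
Against Center this mix gives (8/15)·(-7) + (7/15)·3 = -7/3.
Against Right this mix gives (8/15)·0 + (7/15)·(-5) = -7/3.
All of General C's active replies (Center, Right) yield -7/3, and no column does worse for General R. The mix makes General C indifferent and guarantees -7/3, so it is optimal.

Yes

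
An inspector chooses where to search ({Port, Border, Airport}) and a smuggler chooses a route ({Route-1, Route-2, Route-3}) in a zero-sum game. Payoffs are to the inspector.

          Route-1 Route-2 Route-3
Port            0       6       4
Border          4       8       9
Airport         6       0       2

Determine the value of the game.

Row minima: Port → 0, Border → 4, Airport → 0; maximin = 4.
Column maxima: Route-1 → 6, Route-2 → 8, Route-3 → 9; minimax = 6.
4 ≠ 6, so there is no saddle point; optimal play is mixed.
Port is strictly dominated by Border, so the inspector never plays it.
With Port eliminated, Route-3 is strictly dominated by Route-2 (it gives the inspector strictly more in every remaining row), so the smuggler never plays it.
On the remaining 2×2 (Border, Airport vs Route-1, Route-2):
Let the inspector play Border with probability p. Expected payoff against Route-1: 4p + 6(1−p) = −2p + 6; against Route-2: 8p + 0(1−p) = 8p.
Setting these equal: −2p + 6 = 8p ⇒ −10p = -6 ⇒ p = 3/5, and the value is (-2)·(3/5) + 6 = 24/5.
For the smuggler: with q = P(Route-1), equating Border's and Airport's payoffs gives −4q + 8 = 6q ⇒ q = 4/5.

24/5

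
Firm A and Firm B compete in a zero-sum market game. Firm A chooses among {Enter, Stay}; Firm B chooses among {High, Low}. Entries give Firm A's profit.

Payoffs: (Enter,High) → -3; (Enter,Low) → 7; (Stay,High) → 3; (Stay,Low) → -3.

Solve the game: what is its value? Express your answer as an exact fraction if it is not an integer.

Row minima: Enter → -3, Stay → -3; maximin = -3.
Column maxima: High → 3, Low → 7; minimax = 3.
-3 ≠ 3, so there is no saddle point; optimal play is mixed.
Let Firm A play Enter with probability p. Expected payoff against High: (-3)p + 3(1−p) = −6p + 3; against Low: 7p + (-3)(1−p) = 10p − 3.
Setting these equal: −6p + 3 = 10p − 3 ⇒ −16p = -6 ⇒ p = 3/8, and the value is (-6)·(3/8) + 3 = 3/4.
For Firm B: with q = P(High), equating Enter's and Stay's payoffs gives −10q + 7 = 6q − 3 ⇒ q = 5/8.

3/4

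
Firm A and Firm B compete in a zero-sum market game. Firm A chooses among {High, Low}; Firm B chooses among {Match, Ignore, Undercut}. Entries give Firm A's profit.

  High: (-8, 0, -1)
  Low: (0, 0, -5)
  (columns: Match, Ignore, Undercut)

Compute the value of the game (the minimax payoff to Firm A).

Row minima: High → -8, Low → -5; maximin = -5.
Column maxima: Match → 0, Ignore → 0, Undercut → -1; minimax = -1.
-5 ≠ -1, so there is no saddle point; optimal play is mixed.
Ignore is strictly dominated by Undercut (it gives Firm A strictly more in every row), so Firm B never plays it.
On the remaining 2×2 (High, Low vs Match, Undercut):
Let Firm A play High with probability p. Expected payoff against Match: (-8)p + 0(1−p) = −8p; against Undercut: (-1)p + (-5)(1−p) = 4p − 5.
Setting these equal: −8p = 4p − 5 ⇒ −12p = -5 ⇒ p = 5/12, and the value is (-8)·(5/12) = -10/3.
For Firm B: with q = P(Match), equating High's and Low's payoffs gives −7q − 1 = 5q − 5 ⇒ q = 1/3.

-10/3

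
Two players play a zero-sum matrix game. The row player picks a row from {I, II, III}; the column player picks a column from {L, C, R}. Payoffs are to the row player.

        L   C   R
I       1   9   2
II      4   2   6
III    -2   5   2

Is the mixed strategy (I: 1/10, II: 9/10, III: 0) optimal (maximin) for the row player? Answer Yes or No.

No

Against L this mix gives (1/10)·1 + (9/10)·4 = 37/10.
Against C this mix gives (1/10)·9 + (9/10)·2 = 27/10.
Against R this mix gives (1/10)·2 + (9/10)·6 = 28/5.
The column player will play C, holding the row player to 27/10. Shifting weight toward the row that does better against C would raise this floor (the equalizing mix achieves 17/5 against both C and L), so the proposed strategy is not optimal.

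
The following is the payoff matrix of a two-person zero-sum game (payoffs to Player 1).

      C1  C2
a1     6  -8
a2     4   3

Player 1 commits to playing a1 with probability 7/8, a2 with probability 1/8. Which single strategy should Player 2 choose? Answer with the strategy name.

If Player 2 plays C1, Player 1's expected payoff is (7/8)·6 + (1/8)·4 = 23/4.
If Player 2 plays C2, Player 1's expected payoff is (7/8)·(-8) + (1/8)·3 = -53/8.
Player 2 minimizes Player 1's payoff; the smallest is -53/8, so the best response is C2.

C2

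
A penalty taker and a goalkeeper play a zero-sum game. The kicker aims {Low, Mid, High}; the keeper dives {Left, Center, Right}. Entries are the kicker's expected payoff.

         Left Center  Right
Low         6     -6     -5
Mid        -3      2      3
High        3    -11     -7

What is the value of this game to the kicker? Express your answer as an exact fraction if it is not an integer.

Row minima: Low → -6, Mid → -3, High → -11; maximin = -3.
Column maxima: Left → 6, Center → 2, Right → 3; minimax = 2.
-3 ≠ 2, so there is no saddle point; optimal play is mixed.
High is strictly dominated by Low, so the kicker never plays it.
Right is strictly dominated by Center (it gives the kicker strictly more in every row), so the keeper never plays it.
On the remaining 2×2 (Low, Mid vs Left, Center):
Let the kicker play Low with probability p. Expected payoff against Left: 6p + (-3)(1−p) = 9p − 3; against Center: (-6)p + 2(1−p) = −8p + 2.
Setting these equal: 9p − 3 = −8p + 2 ⇒ 17p = 5 ⇒ p = 5/17, and the value is (9)·(5/17) − 3 = -6/17.
For the keeper: with q = P(Left), equating Low's and Mid's payoffs gives 12q − 6 = −5q + 2 ⇒ q = 8/17.

-6/17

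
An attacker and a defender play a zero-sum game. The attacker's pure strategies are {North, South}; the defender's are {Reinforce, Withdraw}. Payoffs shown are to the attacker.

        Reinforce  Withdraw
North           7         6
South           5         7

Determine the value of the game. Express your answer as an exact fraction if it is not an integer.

Row minima: North → 6, South → 5; maximin = 6.
Column maxima: Reinforce → 7, Withdraw → 7; minimax = 7.
6 ≠ 7, so there is no saddle point; optimal play is mixed.
Let the attacker play North with probability p. Expected payoff against Reinforce: 7p + 5(1−p) = 2p + 5; against Withdraw: 6p + 7(1−p) = −p + 7.
Setting these equal: 2p + 5 = −p + 7 ⇒ 3p = 2 ⇒ p = 2/3, and the value is (2)·(2/3) + 5 = 19/3.
For the defender: with q = P(Reinforce), equating North's and South's payoffs gives q + 6 = −2q + 7 ⇒ q = 1/3.

19/3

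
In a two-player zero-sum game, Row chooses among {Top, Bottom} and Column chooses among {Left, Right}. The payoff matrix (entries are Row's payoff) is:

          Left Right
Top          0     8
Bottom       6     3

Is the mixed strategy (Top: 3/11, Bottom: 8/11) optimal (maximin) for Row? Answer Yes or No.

Yes

Against Left this mix gives (3/11)·0 + (8/11)·6 = 48/11.
Against Right this mix gives (3/11)·8 + (8/11)·3 = 48/11.
All of Column's active replies (Left, Right) yield 48/11, and no column does worse for Row. The mix makes Column indifferent and guarantees 48/11, so it is optimal.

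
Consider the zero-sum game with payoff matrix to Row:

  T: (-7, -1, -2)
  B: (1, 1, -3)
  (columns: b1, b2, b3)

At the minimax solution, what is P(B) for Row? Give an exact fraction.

Row minima: T → -7, B → -3; maximin = -3.
Column maxima: b1 → 1, b2 → 1, b3 → -2; minimax = -2.
-3 ≠ -2, so there is no saddle point; optimal play is mixed.
b2 is strictly dominated by b3 (it gives Row strictly more in every row), so Column never plays it.
On the remaining 2×2 (T, B vs b1, b3):
Let Row play T with probability p. Expected payoff against b1: (-7)p + 1(1−p) = −8p + 1; against b3: (-2)p + (-3)(1−p) = p − 3.
Setting these equal: −8p + 1 = p − 3 ⇒ −9p = -4 ⇒ p = 4/9, and the value is (-8)·(4/9) + 1 = -23/9.
For Column: with q = P(b1), equating T's and B's payoffs gives −5q − 2 = 4q − 3 ⇒ q = 1/9.

5/9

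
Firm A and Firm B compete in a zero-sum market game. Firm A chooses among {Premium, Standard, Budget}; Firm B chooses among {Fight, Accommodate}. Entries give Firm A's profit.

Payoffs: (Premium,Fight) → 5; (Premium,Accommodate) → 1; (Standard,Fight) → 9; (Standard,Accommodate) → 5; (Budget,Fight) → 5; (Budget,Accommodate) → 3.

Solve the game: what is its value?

5

Row minima: Premium → 1, Standard → 5, Budget → 3; maximin = 5.
Column maxima: Fight → 9, Accommodate → 5; minimax = 5.
Since maximin = minimax = 5, there is a saddle point and the value is 5.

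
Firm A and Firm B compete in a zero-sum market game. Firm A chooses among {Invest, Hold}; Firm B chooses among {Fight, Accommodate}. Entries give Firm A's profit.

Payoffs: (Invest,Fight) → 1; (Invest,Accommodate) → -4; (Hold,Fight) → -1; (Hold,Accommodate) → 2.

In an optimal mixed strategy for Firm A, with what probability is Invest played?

3/8

Row minima: Invest → -4, Hold → -1; maximin = -1.
Column maxima: Fight → 1, Accommodate → 2; minimax = 1.
-1 ≠ 1, so there is no saddle point; optimal play is mixed.
Let Firm A play Invest with probability p. Expected payoff against Fight: 1p + (-1)(1−p) = 2p − 1; against Accommodate: (-4)p + 2(1−p) = −6p + 2.
Setting these equal: 2p − 1 = −6p + 2 ⇒ 8p = 3 ⇒ p = 3/8, and the value is (2)·(3/8) − 1 = -1/4.
For Firm B: with q = P(Fight), equating Invest's and Hold's payoffs gives 5q − 4 = −3q + 2 ⇒ q = 3/4.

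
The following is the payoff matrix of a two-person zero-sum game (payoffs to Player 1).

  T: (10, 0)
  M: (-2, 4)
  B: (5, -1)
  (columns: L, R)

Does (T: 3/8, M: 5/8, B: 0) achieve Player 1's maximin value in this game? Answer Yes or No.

Yes

Against L this mix gives (3/8)·10 + (5/8)·(-2) = 5/2.
Against R this mix gives (3/8)·0 + (5/8)·4 = 5/2.
All of Player 2's active replies (L, R) yield 5/2, and no column does worse for Player 1. The mix makes Player 2 indifferent and guarantees 5/2, so it is optimal.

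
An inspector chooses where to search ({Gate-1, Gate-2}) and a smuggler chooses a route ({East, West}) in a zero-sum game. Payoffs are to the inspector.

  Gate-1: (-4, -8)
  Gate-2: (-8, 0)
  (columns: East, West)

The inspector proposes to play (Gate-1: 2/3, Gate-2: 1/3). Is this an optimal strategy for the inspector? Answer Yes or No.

Yes

Against East this mix gives (2/3)·(-4) + (1/3)·(-8) = -16/3.
Against West this mix gives (2/3)·(-8) + (1/3)·0 = -16/3.
All of the smuggler's active replies (East, West) yield -16/3, and no column does worse for the inspector. The mix makes the smuggler indifferent and guarantees -16/3, so it is optimal.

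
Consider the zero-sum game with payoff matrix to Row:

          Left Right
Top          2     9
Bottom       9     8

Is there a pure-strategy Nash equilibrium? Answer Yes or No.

No

Row minima: Top → 2, Bottom → 8; maximin = 8.
Column maxima: Left → 9, Right → 9; minimax = 9.
8 ≠ 9, so no pure-strategy equilibrium exists.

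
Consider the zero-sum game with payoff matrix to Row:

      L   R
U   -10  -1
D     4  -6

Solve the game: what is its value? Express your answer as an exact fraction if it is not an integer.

Row minima: U → -10, D → -6; maximin = -6.
Column maxima: L → 4, R → -1; minimax = -1.
-6 ≠ -1, so there is no saddle point; optimal play is mixed.
Let Row play U with probability p. Expected payoff against L: (-10)p + 4(1−p) = −14p + 4; against R: (-1)p + (-6)(1−p) = 5p − 6.
Setting these equal: −14p + 4 = 5p − 6 ⇒ −19p = -10 ⇒ p = 10/19, and the value is (-14)·(10/19) + 4 = -64/19.
For Column: with q = P(L), equating U's and D's payoffs gives −9q − 1 = 10q − 6 ⇒ q = 5/19.

-64/19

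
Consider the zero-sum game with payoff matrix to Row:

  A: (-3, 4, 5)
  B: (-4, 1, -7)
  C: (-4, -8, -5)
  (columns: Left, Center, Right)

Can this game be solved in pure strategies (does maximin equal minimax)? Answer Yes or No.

Yes

Row minima: A → -3, B → -7, C → -8; maximin = -3.
Column maxima: Left → -3, Center → 4, Right → 5; minimax = -3.
maximin = minimax = -3, so a saddle point exists.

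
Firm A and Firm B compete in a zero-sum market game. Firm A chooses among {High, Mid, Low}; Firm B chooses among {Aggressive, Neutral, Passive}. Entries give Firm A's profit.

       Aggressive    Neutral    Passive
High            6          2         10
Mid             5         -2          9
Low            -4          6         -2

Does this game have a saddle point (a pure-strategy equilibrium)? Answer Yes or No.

Row minima: High → 2, Mid → -2, Low → -4; maximin = 2.
Column maxima: Aggressive → 6, Neutral → 6, Passive → 10; minimax = 6.
2 ≠ 6, so no pure-strategy equilibrium exists.

No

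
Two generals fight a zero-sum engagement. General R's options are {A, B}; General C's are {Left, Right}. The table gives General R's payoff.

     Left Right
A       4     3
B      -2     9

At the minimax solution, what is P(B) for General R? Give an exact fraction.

1/12

Row minima: A → 3, B → -2; maximin = 3.
Column maxima: Left → 4, Right → 9; minimax = 4.
3 ≠ 4, so there is no saddle point; optimal play is mixed.
Let General R play A with probability p. Expected payoff against Left: 4p + (-2)(1−p) = 6p − 2; against Right: 3p + 9(1−p) = −6p + 9.
Setting these equal: 6p − 2 = −6p + 9 ⇒ 12p = 11 ⇒ p = 11/12, and the value is (6)·(11/12) − 2 = 7/2.
For General C: with q = P(Left), equating A's and B's payoffs gives q + 3 = −11q + 9 ⇒ q = 1/2.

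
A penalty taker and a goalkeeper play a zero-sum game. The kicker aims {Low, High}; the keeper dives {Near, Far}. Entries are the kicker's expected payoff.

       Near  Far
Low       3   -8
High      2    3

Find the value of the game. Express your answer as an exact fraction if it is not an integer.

25/12

Row minima: Low → -8, High → 2; maximin = 2.
Column maxima: Near → 3, Far → 3; minimax = 3.
2 ≠ 3, so there is no saddle point; optimal play is mixed.
Let the kicker play Low with probability p. Expected payoff against Near: 3p + 2(1−p) = p + 2; against Far: (-8)p + 3(1−p) = −11p + 3.
Setting these equal: p + 2 = −11p + 3 ⇒ 12p = 1 ⇒ p = 1/12, and the value is (1)·(1/12) + 2 = 25/12.
For the keeper: with q = P(Near), equating Low's and High's payoffs gives 11q − 8 = −q + 3 ⇒ q = 11/12.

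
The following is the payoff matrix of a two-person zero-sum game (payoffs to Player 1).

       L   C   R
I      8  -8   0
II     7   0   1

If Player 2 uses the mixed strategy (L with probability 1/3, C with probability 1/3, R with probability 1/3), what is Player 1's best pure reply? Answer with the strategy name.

Expected payoff of I: (1/3)·8 + (1/3)·(-8) + (1/3)·0 = 0.
Expected payoff of II: (1/3)·7 + (1/3)·0 + (1/3)·1 = 8/3.
The largest is 8/3, so Player 1's best response is II.

II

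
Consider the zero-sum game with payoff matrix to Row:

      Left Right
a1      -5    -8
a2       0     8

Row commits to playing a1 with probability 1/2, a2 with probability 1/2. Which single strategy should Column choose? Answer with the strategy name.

If Column plays Left, Row's expected payoff is (1/2)·(-5) + (1/2)·0 = -5/2.
If Column plays Right, Row's expected payoff is (1/2)·(-8) + (1/2)·8 = 0.
Column minimizes Row's payoff; the smallest is -5/2, so the best response is Left.

Left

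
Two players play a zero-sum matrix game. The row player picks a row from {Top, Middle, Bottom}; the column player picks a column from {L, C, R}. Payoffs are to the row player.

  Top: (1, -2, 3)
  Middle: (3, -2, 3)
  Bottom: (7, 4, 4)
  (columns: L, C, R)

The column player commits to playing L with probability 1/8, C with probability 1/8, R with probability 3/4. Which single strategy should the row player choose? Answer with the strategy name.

Bottom

Expected payoff of Top: (1/8)·1 + (1/8)·(-2) + (3/4)·3 = 17/8.
Expected payoff of Middle: (1/8)·3 + (1/8)·(-2) + (3/4)·3 = 19/8.
Expected payoff of Bottom: (1/8)·7 + (1/8)·4 + (3/4)·4 = 35/8.
The largest is 35/8, so the row player's best response is Bottom.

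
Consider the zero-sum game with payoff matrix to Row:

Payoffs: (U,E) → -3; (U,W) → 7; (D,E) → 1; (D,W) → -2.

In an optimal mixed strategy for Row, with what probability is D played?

10/13

Row minima: U → -3, D → -2; maximin = -2.
Column maxima: E → 1, W → 7; minimax = 1.
-2 ≠ 1, so there is no saddle point; optimal play is mixed.
Let Row play U with probability p. Expected payoff against E: (-3)p + 1(1−p) = −4p + 1; against W: 7p + (-2)(1−p) = 9p − 2.
Setting these equal: −4p + 1 = 9p − 2 ⇒ −13p = -3 ⇒ p = 3/13, and the value is (-4)·(3/13) + 1 = 1/13.
For Column: with q = P(E), equating U's and D's payoffs gives −10q + 7 = 3q − 2 ⇒ q = 9/13.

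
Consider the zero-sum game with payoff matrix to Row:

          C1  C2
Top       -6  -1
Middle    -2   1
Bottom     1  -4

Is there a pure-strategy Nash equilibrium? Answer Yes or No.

Row minima: Top → -6, Middle → -2, Bottom → -4; maximin = -2.
Column maxima: C1 → 1, C2 → 1; minimax = 1.
-2 ≠ 1, so no pure-strategy equilibrium exists.

No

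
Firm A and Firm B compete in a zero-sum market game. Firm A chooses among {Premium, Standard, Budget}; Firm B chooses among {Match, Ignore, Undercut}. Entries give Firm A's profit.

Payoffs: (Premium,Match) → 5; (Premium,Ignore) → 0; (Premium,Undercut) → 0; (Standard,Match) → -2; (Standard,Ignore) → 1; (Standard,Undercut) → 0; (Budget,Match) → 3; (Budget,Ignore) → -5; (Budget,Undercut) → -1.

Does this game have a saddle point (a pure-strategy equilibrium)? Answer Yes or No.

Yes

Row minima: Premium → 0, Standard → -2, Budget → -5; maximin = 0.
Column maxima: Match → 5, Ignore → 1, Undercut → 0; minimax = 0.
maximin = minimax = 0, so a saddle point exists.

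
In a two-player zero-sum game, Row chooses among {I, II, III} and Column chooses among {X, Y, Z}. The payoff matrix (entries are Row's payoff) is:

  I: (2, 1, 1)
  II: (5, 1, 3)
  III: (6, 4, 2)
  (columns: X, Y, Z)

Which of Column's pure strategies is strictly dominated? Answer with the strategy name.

X

Y holds Row's payoff strictly below X in every row: 1 < 2, 1 < 5, 4 < 6.
So X is strictly dominated for Column.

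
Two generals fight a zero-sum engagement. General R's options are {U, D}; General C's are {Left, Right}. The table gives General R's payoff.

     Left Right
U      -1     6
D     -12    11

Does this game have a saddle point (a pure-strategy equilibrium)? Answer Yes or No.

Row minima: U → -1, D → -12; maximin = -1.
Column maxima: Left → -1, Right → 11; minimax = -1.
maximin = minimax = -1, so a saddle point exists.

Yes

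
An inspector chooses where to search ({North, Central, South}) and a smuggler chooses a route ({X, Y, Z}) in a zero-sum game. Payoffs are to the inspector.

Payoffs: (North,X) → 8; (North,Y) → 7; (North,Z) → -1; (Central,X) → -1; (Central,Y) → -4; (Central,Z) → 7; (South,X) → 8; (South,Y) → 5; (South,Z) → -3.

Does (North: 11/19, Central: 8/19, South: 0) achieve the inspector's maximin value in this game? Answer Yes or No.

Against X this mix gives (11/19)·8 + (8/19)·(-1) = 80/19.
Against Y this mix gives (11/19)·7 + (8/19)·(-4) = 45/19.
Against Z this mix gives (11/19)·(-1) + (8/19)·7 = 45/19.
All of the smuggler's active replies (Y, Z) yield 45/19, and no column does worse for the inspector. The mix makes the smuggler indifferent and guarantees 45/19, so it is optimal.

Yes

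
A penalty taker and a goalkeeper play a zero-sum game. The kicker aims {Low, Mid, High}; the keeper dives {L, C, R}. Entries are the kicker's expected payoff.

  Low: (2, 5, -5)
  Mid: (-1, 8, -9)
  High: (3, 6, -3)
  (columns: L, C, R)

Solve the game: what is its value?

-3

Row minima: Low → -5, Mid → -9, High → -3; maximin = -3.
Column maxima: L → 3, C → 8, R → -3; minimax = -3.
Since maximin = minimax = -3, there is a saddle point and the value is -3.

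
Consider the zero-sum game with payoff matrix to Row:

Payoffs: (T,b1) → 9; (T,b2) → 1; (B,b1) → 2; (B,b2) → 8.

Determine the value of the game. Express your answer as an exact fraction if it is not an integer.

Row minima: T → 1, B → 2; maximin = 2.
Column maxima: b1 → 9, b2 → 8; minimax = 8.
2 ≠ 8, so there is no saddle point; optimal play is mixed.
Let Row play T with probability p. Expected payoff against b1: 9p + 2(1−p) = 7p + 2; against b2: 1p + 8(1−p) = −7p + 8.
Setting these equal: 7p + 2 = −7p + 8 ⇒ 14p = 6 ⇒ p = 3/7, and the value is (7)·(3/7) + 2 = 5.
For Column: with q = P(b1), equating T's and B's payoffs gives 8q + 1 = −6q + 8 ⇒ q = 1/2.

5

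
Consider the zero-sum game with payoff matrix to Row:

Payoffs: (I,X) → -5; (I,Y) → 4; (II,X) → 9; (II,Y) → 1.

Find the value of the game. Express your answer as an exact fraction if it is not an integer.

Row minima: I → -5, II → 1; maximin = 1.
Column maxima: X → 9, Y → 4; minimax = 4.
1 ≠ 4, so there is no saddle point; optimal play is mixed.
Let Row play I with probability p. Expected payoff against X: (-5)p + 9(1−p) = −14p + 9; against Y: 4p + 1(1−p) = 3p + 1.
Setting these equal: −14p + 9 = 3p + 1 ⇒ −17p = -8 ⇒ p = 8/17, and the value is (-14)·(8/17) + 9 = 41/17.
For Column: with q = P(X), equating I's and II's payoffs gives −9q + 4 = 8q + 1 ⇒ q = 3/17.

41/17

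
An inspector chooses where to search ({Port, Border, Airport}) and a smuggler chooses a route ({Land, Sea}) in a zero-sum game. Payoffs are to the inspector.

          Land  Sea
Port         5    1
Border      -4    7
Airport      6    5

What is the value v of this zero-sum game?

Row minima: Port → 1, Border → -4, Airport → 5; maximin = 5.
Column maxima: Land → 6, Sea → 7; minimax = 6.
5 ≠ 6, so there is no saddle point; optimal play is mixed.
Port is strictly dominated by Airport, so the inspector never plays it.
On the remaining 2×2 (Border, Airport vs Land, Sea):
Let the inspector play Border with probability p. Expected payoff against Land: (-4)p + 6(1−p) = −10p + 6; against Sea: 7p + 5(1−p) = 2p + 5.
Setting these equal: −10p + 6 = 2p + 5 ⇒ −12p = -1 ⇒ p = 1/12, and the value is (-10)·(1/12) + 6 = 31/6.
For the smuggler: with q = P(Land), equating Border's and Airport's payoffs gives −11q + 7 = q + 5 ⇒ q = 1/6.

31/6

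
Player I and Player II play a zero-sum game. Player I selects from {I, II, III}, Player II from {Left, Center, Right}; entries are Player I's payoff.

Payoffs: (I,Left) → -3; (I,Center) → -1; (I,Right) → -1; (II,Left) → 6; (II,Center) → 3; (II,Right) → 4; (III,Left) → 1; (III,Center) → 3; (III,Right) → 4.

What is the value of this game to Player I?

3

Row minima: I → -3, II → 3, III → 1; maximin = 3.
Column maxima: Left → 6, Center → 3, Right → 4; minimax = 3.
Since maximin = minimax = 3, there is a saddle point and the value is 3.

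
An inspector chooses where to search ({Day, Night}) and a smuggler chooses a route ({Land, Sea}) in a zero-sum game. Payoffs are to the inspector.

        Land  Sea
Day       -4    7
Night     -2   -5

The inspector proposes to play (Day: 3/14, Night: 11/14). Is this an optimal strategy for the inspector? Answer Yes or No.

Against Land this mix gives (3/14)·(-4) + (11/14)·(-2) = -17/7.
Against Sea this mix gives (3/14)·7 + (11/14)·(-5) = -17/7.
All of the smuggler's active replies (Land, Sea) yield -17/7, and no column does worse for the inspector. The mix makes the smuggler indifferent and guarantees -17/7, so it is optimal.

Yes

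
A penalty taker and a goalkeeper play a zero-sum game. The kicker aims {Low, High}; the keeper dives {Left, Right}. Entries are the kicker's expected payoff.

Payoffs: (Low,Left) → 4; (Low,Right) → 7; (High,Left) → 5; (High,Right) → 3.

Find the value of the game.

Row minima: Low → 4, High → 3; maximin = 4.
Column maxima: Left → 5, Right → 7; minimax = 5.
4 ≠ 5, so there is no saddle point; optimal play is mixed.
Let the kicker play Low with probability p. Expected payoff against Left: 4p + 5(1−p) = −p + 5; against Right: 7p + 3(1−p) = 4p + 3.
Setting these equal: −p + 5 = 4p + 3 ⇒ −5p = -2 ⇒ p = 2/5, and the value is (-1)·(2/5) + 5 = 23/5.
For the keeper: with q = P(Left), equating Low's and High's payoffs gives −3q + 7 = 2q + 3 ⇒ q = 4/5.

23/5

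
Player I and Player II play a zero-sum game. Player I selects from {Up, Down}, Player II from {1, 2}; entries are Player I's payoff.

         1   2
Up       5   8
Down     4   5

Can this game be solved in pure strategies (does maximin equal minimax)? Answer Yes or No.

Yes

Row minima: Up → 5, Down → 4; maximin = 5.
Column maxima: 1 → 5, 2 → 8; minimax = 5.
maximin = minimax = 5, so a saddle point exists.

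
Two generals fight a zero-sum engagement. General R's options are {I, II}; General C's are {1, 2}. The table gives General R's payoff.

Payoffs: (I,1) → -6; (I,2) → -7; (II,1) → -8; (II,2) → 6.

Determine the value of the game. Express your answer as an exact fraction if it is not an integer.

Row minima: I → -7, II → -8; maximin = -7.
Column maxima: 1 → -6, 2 → 6; minimax = -6.
-7 ≠ -6, so there is no saddle point; optimal play is mixed.
Let General R play I with probability p. Expected payoff against 1: (-6)p + (-8)(1−p) = 2p − 8; against 2: (-7)p + 6(1−p) = −13p + 6.
Setting these equal: 2p − 8 = −13p + 6 ⇒ 15p = 14 ⇒ p = 14/15, and the value is (2)·(14/15) − 8 = -92/15.
For General C: with q = P(1), equating I's and II's payoffs gives q − 7 = −14q + 6 ⇒ q = 13/15.

-92/15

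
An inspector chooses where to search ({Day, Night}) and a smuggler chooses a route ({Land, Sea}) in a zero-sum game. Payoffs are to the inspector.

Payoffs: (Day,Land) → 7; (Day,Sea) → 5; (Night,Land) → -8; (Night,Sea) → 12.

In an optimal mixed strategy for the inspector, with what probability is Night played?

Row minima: Day → 5, Night → -8; maximin = 5.
Column maxima: Land → 7, Sea → 12; minimax = 7.
5 ≠ 7, so there is no saddle point; optimal play is mixed.
Let the inspector play Day with probability p. Expected payoff against Land: 7p + (-8)(1−p) = 15p − 8; against Sea: 5p + 12(1−p) = −7p + 12.
Setting these equal: 15p − 8 = −7p + 12 ⇒ 22p = 20 ⇒ p = 10/11, and the value is (15)·(10/11) − 8 = 62/11.
For the smuggler: with q = P(Land), equating Day's and Night's payoffs gives 2q + 5 = −20q + 12 ⇒ q = 7/22.

1/11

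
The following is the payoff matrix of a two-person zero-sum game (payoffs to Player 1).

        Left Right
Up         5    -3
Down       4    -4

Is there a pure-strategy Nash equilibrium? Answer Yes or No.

Yes

Row minima: Up → -3, Down → -4; maximin = -3.
Column maxima: Left → 5, Right → -3; minimax = -3.
maximin = minimax = -3, so a saddle point exists.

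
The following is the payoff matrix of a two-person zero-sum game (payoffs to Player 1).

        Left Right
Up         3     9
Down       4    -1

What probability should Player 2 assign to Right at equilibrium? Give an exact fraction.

Row minima: Up → 3, Down → -1; maximin = 3.
Column maxima: Left → 4, Right → 9; minimax = 4.
3 ≠ 4, so there is no saddle point; optimal play is mixed.
Let Player 1 play Up with probability p. Expected payoff against Left: 3p + 4(1−p) = −p + 4; against Right: 9p + (-1)(1−p) = 10p − 1.
Setting these equal: −p + 4 = 10p − 1 ⇒ −11p = -5 ⇒ p = 5/11, and the value is (-1)·(5/11) + 4 = 39/11.
For Player 2: with q = P(Left), equating Up's and Down's payoffs gives −6q + 9 = 5q − 1 ⇒ q = 10/11.

1/11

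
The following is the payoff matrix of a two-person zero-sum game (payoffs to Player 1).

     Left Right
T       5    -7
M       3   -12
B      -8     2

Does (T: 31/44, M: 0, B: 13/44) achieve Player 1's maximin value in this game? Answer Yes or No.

No

Against Left this mix gives (31/44)·5 + (13/44)·(-8) = 51/44.
Against Right this mix gives (31/44)·(-7) + (13/44)·2 = -191/44.
Player 2 will play Right, holding Player 1 to -191/44. Shifting weight toward the row that does better against Right would raise this floor (the equalizing mix achieves -23/11 against both Right and Left), so the proposed strategy is not optimal.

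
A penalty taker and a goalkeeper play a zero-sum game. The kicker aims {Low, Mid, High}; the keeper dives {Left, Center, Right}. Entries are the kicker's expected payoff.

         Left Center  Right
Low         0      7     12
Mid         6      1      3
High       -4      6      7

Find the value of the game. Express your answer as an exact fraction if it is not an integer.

7/2

Row minima: Low → 0, Mid → 1, High → -4; maximin = 1.
Column maxima: Left → 6, Center → 7, Right → 12; minimax = 6.
1 ≠ 6, so there is no saddle point; optimal play is mixed.
High is strictly dominated by Low, so the kicker never plays it.
Right is strictly dominated by Center (it gives the kicker strictly more in every row), so the keeper never plays it.
On the remaining 2×2 (Low, Mid vs Left, Center):
Let the kicker play Low with probability p. Expected payoff against Left: 0p + 6(1−p) = −6p + 6; against Center: 7p + 1(1−p) = 6p + 1.
Setting these equal: −6p + 6 = 6p + 1 ⇒ −12p = -5 ⇒ p = 5/12, and the value is (-6)·(5/12) + 6 = 7/2.
For the keeper: with q = P(Left), equating Low's and Mid's payoffs gives −7q + 7 = 5q + 1 ⇒ q = 1/2.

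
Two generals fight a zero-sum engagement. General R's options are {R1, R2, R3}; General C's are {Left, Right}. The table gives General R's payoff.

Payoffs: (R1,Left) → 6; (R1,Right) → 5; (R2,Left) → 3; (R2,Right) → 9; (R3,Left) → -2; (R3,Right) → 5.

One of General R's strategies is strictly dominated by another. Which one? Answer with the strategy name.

R2 gives a strictly higher payoff than R3 against every column: 3 > -2, 9 > 5.
So R3 is strictly dominated and General R never plays it.

R3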